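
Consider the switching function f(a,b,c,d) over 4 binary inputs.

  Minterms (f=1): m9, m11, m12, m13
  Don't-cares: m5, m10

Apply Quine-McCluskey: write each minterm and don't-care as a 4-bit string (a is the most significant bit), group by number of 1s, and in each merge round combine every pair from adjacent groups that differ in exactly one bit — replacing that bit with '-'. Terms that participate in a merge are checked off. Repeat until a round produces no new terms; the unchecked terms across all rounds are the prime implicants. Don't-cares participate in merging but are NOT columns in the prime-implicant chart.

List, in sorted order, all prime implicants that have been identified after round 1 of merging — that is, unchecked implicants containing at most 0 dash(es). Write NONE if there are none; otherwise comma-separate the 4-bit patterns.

[col 0] 0101*, 1001*, 1010*, 1011*, 1100*, 1101*
[col 1] -101, 1-01, 10-1, 101-, 110-
Prime implicants: -101, 1-01, 10-1, 101-, 110-

NONE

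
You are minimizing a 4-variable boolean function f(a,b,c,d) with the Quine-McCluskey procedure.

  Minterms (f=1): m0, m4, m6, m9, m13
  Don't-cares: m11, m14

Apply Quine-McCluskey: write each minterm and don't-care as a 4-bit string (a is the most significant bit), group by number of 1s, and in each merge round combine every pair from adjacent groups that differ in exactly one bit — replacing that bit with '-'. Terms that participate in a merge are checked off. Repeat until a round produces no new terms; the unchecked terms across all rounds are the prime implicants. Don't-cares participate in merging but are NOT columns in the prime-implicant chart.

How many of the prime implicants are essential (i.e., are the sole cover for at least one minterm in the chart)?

Round 0: 0000✓ 0100✓ 0110✓ 1001✓ 1011✓ 1101✓ 1110✓
Round 1: -110 0-00 01-0 1-01 10-1
PIs = {-110, 0-00, 01-0, 1-01, 10-1}
Coverage chart:
  m0: 0-00 ←essential
  m4: 0-00,01-0
  m6: -110,01-0
  m9: 1-01,10-1
  m13: 1-01 ←essential
Essential: 0-00, 1-01

2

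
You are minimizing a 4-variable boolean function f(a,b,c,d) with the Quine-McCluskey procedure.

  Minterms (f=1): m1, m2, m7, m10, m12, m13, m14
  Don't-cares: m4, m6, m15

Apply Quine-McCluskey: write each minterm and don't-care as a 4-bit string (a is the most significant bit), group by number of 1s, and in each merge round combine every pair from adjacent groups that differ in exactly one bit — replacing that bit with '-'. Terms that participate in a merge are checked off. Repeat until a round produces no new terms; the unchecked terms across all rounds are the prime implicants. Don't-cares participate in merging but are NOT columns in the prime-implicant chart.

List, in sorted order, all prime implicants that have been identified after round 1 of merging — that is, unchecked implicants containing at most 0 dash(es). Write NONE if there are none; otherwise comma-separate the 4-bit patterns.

Round 0: 0001 0010✓ 0100✓ 0110✓ 0111✓ 1010✓ 1100✓ 1101✓ 1110✓ 1111✓
Round 1: -010✓ -100✓ -110✓ -111✓ 0-10✓ 01-0✓ 011-✓ 1-10✓ 11-0✓ 11-1✓ 110-✓ 111-✓
Round 2: --10 -1-0 -11- 11--
PIs = {--10, -1-0, -11-, 0001, 11--}

0001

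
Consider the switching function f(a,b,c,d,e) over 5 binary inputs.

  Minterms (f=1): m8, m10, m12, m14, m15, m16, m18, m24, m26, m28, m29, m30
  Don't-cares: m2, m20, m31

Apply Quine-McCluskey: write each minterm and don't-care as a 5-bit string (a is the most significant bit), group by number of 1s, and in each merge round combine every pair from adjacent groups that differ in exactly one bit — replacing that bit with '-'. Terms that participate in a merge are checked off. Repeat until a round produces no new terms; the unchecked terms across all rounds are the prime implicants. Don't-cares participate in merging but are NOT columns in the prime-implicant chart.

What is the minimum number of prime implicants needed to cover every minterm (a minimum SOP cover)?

[col 0] 00010*, 01000*, 01010*, 01100*, 01110*, 01111*, 10000*, 10010*, 10100*, 11000*, 11010*, 11100*, 11101*, 11110*, 11111*
[col 1] -0010*, -1000*, -1010*, -1100*, -1110*, -1111*, 0-010*, 01-00*, 01-10*, 010-0*, 011-0*, 0111-*, 1-000*, 1-010*, 1-100*, 10-00*, 100-0*, 11-00*, 11-10*, 110-0*, 111-0*, 111-1*, 1110-*, 1111-*
[col 2] --010, -1-00*, -1-10*, -10-0*, -11-0*, -111-, 01--0*, 1--00, 1-0-0, 11--0*, 111--
[col 3] -1--0
Prime implicants: --010, -1--0, -111-, 1--00, 1-0-0, 111--
PI chart (minterm → PIs covering it):
  8 | -1--0  (sole → essential)
  10 | --010,-1--0
  12 | -1--0  (sole → essential)
  14 | -1--0,-111-
  15 | -111-  (sole → essential)
  16 | 1--00,1-0-0
  18 | --010,1-0-0
  24 | -1--0,1--00,1-0-0
  26 | --010,-1--0,1-0-0
  28 | -1--0,1--00,111--
  29 | 111--  (sole → essential)
  30 | -1--0,-111-,111--
Essential prime implicants: -1--0, -111-, 111--
Petrick residual → 1-0-0
Minimum SOP uses 4 PIs: be' + bcd + ac'e' + abc

4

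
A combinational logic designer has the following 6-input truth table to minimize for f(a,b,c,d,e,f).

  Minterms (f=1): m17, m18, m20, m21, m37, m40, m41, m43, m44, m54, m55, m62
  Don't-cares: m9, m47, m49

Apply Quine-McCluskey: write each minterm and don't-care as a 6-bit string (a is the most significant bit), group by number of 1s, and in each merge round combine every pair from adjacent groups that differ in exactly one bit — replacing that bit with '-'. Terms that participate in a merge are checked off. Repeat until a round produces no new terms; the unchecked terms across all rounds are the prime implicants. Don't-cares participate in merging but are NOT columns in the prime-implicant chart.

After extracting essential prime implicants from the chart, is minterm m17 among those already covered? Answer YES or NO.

NO

Round 0: 001001✓ 010001✓ 010010 010100✓ 010101✓ 100101 101000✓ 101001✓ 101011✓ 101100✓ 101111✓ 110001✓ 110110✓ 110111✓ 111110✓
Round 1: -01001 -10001 010-01 01010- 101-00 101-11 1010-1 10100- 11-110 11011-
PIs = {-01001, -10001, 010-01, 010010, 01010-, 100101, 101-00, 101-11, 1010-1, 10100-, 11-110, 11011-}
Coverage chart:
  m17: -10001,010-01
  m18: 010010 ←essential
  m20: 01010- ←essential
  m21: 010-01,01010-
  m37: 100101 ←essential
  m40: 101-00,10100-
  m41: -01001,1010-1,10100-
  m43: 101-11,1010-1
  m44: 101-00 ←essential
  m54: 11-110,11011-
  m55: 11011- ←essential
  m62: 11-110 ←essential
Essential: 010010, 01010-, 100101, 101-00, 11-110, 11011-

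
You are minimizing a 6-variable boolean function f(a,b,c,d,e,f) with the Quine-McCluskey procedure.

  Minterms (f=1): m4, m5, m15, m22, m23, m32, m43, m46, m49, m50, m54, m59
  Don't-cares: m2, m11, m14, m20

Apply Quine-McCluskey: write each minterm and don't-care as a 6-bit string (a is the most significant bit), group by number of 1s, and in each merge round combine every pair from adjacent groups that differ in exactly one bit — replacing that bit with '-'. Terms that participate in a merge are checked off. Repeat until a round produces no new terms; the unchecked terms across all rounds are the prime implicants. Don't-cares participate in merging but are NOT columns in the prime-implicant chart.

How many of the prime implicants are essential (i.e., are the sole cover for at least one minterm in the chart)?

size-2^0 implicants → 000010  000100(✓)  000101(✓)  001011(✓)  001110(✓)  001111(✓)  010100(✓)  010110(✓)  010111(✓)  100000  101011(✓)  101110(✓)  110001  110010(✓)  110110(✓)  111011(✓)
size-2^1 implicants → -01011  -01110  -10110  0-0100  00010-  001-11  00111-  0101-0  01011-  1-1011  110-10
Unchecked terms (primes): -01011, -01110, -10110, 0-0100, 000010, 00010-, 001-11, 00111-, 0101-0, 01011-, 1-1011, 100000, 110-10, 110001
Minterm coverage:
  m4 ⊆ 0-0100,00010-
  m5 ⊆ 00010- [E]
  m15 ⊆ 001-11,00111-
  m22 ⊆ -10110,0101-0,01011-
  m23 ⊆ 01011- [E]
  m32 ⊆ 100000 [E]
  m43 ⊆ -01011,1-1011
  m46 ⊆ -01110 [E]
  m49 ⊆ 110001 [E]
  m50 ⊆ 110-10 [E]
  m54 ⊆ -10110,110-10
  m59 ⊆ 1-1011 [E]
E = {-01110, 00010-, 01011-, 1-1011, 100000, 110-10, 110001}

7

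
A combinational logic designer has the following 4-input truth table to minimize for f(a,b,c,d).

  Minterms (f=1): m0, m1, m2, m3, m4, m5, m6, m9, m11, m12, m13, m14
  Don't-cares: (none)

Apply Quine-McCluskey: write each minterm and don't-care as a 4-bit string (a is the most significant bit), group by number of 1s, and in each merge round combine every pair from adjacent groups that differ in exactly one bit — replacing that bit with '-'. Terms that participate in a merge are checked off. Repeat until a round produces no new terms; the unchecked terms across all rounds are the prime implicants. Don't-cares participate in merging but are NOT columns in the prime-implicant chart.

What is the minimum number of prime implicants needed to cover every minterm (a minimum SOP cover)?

Round 0: 0000✓ 0001✓ 0010✓ 0011✓ 0100✓ 0101✓ 0110✓ 1001✓ 1011✓ 1100✓ 1101✓ 1110✓
Round 1: -001✓ -011✓ -100✓ -101✓ -110✓ 0-00✓ 0-01✓ 0-10✓ 00-0✓ 00-1✓ 000-✓ 001-✓ 01-0✓ 010-✓ 1-01✓ 10-1✓ 11-0✓ 110-✓
Round 2: --01 -0-1 -1-0 -10- 0--0 0-0- 00--
PIs = {--01, -0-1, -1-0, -10-, 0--0, 0-0-, 00--}
Coverage chart:
  m0: 0--0,0-0-,00--
  m1: --01,-0-1,0-0-,00--
  m2: 0--0,00--
  m3: -0-1,00--
  m4: -1-0,-10-,0--0,0-0-
  m5: --01,-10-,0-0-
  m6: -1-0,0--0
  m9: --01,-0-1
  m11: -0-1 ←essential
  m12: -1-0,-10-
  m13: --01,-10-
  m14: -1-0 ←essential
Essential: -0-1, -1-0
Petrick residual → --01, 0--0
Min cover (4 terms): c'd + b'd + bd' + a'd'

4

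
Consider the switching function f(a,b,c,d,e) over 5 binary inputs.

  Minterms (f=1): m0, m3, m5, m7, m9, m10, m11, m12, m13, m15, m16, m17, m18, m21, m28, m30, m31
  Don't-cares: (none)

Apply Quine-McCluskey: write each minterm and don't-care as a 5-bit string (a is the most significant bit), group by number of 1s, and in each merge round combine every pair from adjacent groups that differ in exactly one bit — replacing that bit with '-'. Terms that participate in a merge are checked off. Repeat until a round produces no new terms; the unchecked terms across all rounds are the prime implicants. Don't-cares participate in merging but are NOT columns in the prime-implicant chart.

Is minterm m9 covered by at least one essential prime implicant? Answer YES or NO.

Round 0: 00000✓ 00011✓ 00101✓ 00111✓ 01001✓ 01010✓ 01011✓ 01100✓ 01101✓ 01111✓ 10000✓ 10001✓ 10010✓ 10101✓ 11100✓ 11110✓ 11111✓
Round 1: -0000 -0101 -1100 -1111 0-011✓ 0-101✓ 0-111✓ 00-11✓ 001-1✓ 01-01✓ 01-11✓ 010-1✓ 0101- 011-1✓ 0110- 10-01 100-0 1000- 111-0 1111-
Round 2: 0--11 0-1-1 01--1
PIs = {-0000, -0101, -1100, -1111, 0--11, 0-1-1, 01--1, 0101-, 0110-, 10-01, 100-0, 1000-, 111-0, 1111-}
Coverage chart:
  m0: -0000 ←essential
  m3: 0--11 ←essential
  m5: -0101,0-1-1
  m7: 0--11,0-1-1
  m9: 01--1 ←essential
  m10: 0101- ←essential
  m11: 0--11,01--1,0101-
  m12: -1100,0110-
  m13: 0-1-1,01--1,0110-
  m15: -1111,0--11,0-1-1,01--1
  m16: -0000,100-0,1000-
  m17: 10-01,1000-
  m18: 100-0 ←essential
  m21: -0101,10-01
  m28: -1100,111-0
  m30: 111-0,1111-
  m31: -1111,1111-
Essential: -0000, 0--11, 01--1, 0101-, 100-0

YES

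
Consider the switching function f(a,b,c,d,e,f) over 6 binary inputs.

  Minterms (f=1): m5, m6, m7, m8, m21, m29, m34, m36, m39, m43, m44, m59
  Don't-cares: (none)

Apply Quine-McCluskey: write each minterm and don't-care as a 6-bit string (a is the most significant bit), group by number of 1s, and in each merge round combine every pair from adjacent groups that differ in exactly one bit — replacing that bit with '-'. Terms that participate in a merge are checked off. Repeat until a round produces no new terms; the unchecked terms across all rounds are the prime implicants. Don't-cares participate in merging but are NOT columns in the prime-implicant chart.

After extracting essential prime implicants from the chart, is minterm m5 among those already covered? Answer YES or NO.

NO

[col 0] 000101*, 000110*, 000111*, 001000, 010101*, 011101*, 100010, 100100*, 100111*, 101011*, 101100*, 111011*
[col 1] -00111, 0-0101, 0001-1, 00011-, 01-101, 1-1011, 10-100
Prime implicants: -00111, 0-0101, 0001-1, 00011-, 001000, 01-101, 1-1011, 10-100, 100010
PI chart (minterm → PIs covering it):
  5 | 0-0101,0001-1
  6 | 00011-  (sole → essential)
  7 | -00111,0001-1,00011-
  8 | 001000  (sole → essential)
  21 | 0-0101,01-101
  29 | 01-101  (sole → essential)
  34 | 100010  (sole → essential)
  36 | 10-100  (sole → essential)
  39 | -00111  (sole → essential)
  43 | 1-1011  (sole → essential)
  44 | 10-100  (sole → essential)
  59 | 1-1011  (sole → essential)
Essential prime implicants: -00111, 00011-, 001000, 01-101, 1-1011, 10-100, 100010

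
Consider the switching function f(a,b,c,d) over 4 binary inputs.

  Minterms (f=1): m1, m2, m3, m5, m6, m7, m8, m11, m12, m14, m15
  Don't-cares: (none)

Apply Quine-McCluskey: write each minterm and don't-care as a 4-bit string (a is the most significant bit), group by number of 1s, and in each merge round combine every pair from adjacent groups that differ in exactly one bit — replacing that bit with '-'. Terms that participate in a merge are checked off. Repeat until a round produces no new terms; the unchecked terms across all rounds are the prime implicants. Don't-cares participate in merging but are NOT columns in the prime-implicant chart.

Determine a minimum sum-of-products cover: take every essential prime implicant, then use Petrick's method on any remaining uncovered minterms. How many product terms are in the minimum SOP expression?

size-2^0 implicants → 0001(✓)  0010(✓)  0011(✓)  0101(✓)  0110(✓)  0111(✓)  1000(✓)  1011(✓)  1100(✓)  1110(✓)  1111(✓)
size-2^1 implicants → -011(✓)  -110(✓)  -111(✓)  0-01(✓)  0-10(✓)  0-11(✓)  00-1(✓)  001-(✓)  01-1(✓)  011-(✓)  1-00  1-11(✓)  11-0  111-(✓)
size-2^2 implicants → --11  -11-  0--1  0-1-
Unchecked terms (primes): --11, -11-, 0--1, 0-1-, 1-00, 11-0
Minterm coverage:
  m1 ⊆ 0--1 [E]
  m2 ⊆ 0-1- [E]
  m3 ⊆ --11,0--1,0-1-
  m5 ⊆ 0--1 [E]
  m6 ⊆ -11-,0-1-
  m7 ⊆ --11,-11-,0--1,0-1-
  m8 ⊆ 1-00 [E]
  m11 ⊆ --11 [E]
  m12 ⊆ 1-00,11-0
  m14 ⊆ -11-,11-0
  m15 ⊆ --11,-11-
E = {--11, 0--1, 0-1-, 1-00}
Petrick residual → -11-
Cover = cd + bc + a'd + a'c + ac'd'  |cover|=5

5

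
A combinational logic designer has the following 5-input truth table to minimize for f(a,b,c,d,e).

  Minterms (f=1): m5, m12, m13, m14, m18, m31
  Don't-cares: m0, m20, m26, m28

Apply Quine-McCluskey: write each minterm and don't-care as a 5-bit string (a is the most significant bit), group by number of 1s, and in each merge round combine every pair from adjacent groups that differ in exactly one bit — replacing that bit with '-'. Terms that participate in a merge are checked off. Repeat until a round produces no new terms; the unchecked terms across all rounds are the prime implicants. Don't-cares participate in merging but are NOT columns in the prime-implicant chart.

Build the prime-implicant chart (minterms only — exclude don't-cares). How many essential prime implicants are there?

Round 0: 00000 00101✓ 01100✓ 01101✓ 01110✓ 10010✓ 10100✓ 11010✓ 11100✓ 11111
Round 1: -1100 0-101 011-0 0110- 1-010 1-100
PIs = {-1100, 0-101, 00000, 011-0, 0110-, 1-010, 1-100, 11111}
Coverage chart:
  m5: 0-101 ←essential
  m12: -1100,011-0,0110-
  m13: 0-101,0110-
  m14: 011-0 ←essential
  m18: 1-010 ←essential
  m31: 11111 ←essential
Essential: 0-101, 011-0, 1-010, 11111

4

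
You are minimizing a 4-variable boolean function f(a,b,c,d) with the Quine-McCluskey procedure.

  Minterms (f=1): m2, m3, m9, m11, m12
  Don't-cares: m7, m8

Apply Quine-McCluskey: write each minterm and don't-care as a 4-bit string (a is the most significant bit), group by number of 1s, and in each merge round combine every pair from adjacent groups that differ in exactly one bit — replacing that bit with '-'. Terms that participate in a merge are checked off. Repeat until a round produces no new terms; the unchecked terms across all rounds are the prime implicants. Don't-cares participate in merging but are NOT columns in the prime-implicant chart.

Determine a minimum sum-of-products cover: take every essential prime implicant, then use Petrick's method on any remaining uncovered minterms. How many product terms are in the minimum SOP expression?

3

Round 0: 0010✓ 0011✓ 0111✓ 1000✓ 1001✓ 1011✓ 1100✓
Round 1: -011 0-11 001- 1-00 10-1 100-
PIs = {-011, 0-11, 001-, 1-00, 10-1, 100-}
Coverage chart:
  m2: 001- ←essential
  m3: -011,0-11,001-
  m9: 10-1,100-
  m11: -011,10-1
  m12: 1-00 ←essential
Essential: 001-, 1-00
Petrick residual → 10-1
Min cover (3 terms): a'b'c + ac'd' + ab'd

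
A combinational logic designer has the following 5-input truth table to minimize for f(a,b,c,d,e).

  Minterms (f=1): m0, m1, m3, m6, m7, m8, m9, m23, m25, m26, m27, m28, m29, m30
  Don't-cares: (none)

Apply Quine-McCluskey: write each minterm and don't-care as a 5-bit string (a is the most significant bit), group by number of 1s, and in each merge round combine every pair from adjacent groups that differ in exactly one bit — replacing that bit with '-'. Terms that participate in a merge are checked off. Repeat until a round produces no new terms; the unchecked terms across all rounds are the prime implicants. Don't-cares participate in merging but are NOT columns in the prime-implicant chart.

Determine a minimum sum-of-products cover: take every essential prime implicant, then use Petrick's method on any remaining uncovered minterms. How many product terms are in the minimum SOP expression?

[col 0] 00000*, 00001*, 00011*, 00110*, 00111*, 01000*, 01001*, 10111*, 11001*, 11010*, 11011*, 11100*, 11101*, 11110*
[col 1] -0111, -1001, 0-000*, 0-001*, 00-11, 000-1, 0000-*, 0011-, 0100-*, 11-01, 11-10, 110-1, 1101-, 111-0, 1110-
[col 2] 0-00-
Prime implicants: -0111, -1001, 0-00-, 00-11, 000-1, 0011-, 11-01, 11-10, 110-1, 1101-, 111-0, 1110-
PI chart (minterm → PIs covering it):
  0 | 0-00-  (sole → essential)
  1 | 0-00-,000-1
  3 | 00-11,000-1
  6 | 0011-  (sole → essential)
  7 | -0111,00-11,0011-
  8 | 0-00-  (sole → essential)
  9 | -1001,0-00-
  23 | -0111  (sole → essential)
  25 | -1001,11-01,110-1
  26 | 11-10,1101-
  27 | 110-1,1101-
  28 | 111-0,1110-
  29 | 11-01,1110-
  30 | 11-10,111-0
Essential prime implicants: -0111, 0-00-, 0011-
Petrick residual → 00-11, 11-01, 1101-, 111-0
Minimum SOP uses 7 PIs: b'cde + a'c'd' + a'b'de + a'b'cd + abd'e + abc'd + abce'

7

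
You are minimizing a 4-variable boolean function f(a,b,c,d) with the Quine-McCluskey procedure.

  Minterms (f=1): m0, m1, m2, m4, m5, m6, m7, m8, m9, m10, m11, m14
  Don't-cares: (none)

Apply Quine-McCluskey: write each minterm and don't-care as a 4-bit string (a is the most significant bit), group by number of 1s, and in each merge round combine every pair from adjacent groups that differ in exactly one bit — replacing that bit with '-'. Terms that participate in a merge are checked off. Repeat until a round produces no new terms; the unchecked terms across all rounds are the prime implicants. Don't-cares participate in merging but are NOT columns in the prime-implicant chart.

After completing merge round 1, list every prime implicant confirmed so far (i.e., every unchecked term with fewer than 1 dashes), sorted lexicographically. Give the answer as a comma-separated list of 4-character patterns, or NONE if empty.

size-2^0 implicants → 0000(✓)  0001(✓)  0010(✓)  0100(✓)  0101(✓)  0110(✓)  0111(✓)  1000(✓)  1001(✓)  1010(✓)  1011(✓)  1110(✓)
size-2^1 implicants → -000(✓)  -001(✓)  -010(✓)  -110(✓)  0-00(✓)  0-01(✓)  0-10(✓)  00-0(✓)  000-(✓)  01-0(✓)  01-1(✓)  010-(✓)  011-(✓)  1-10(✓)  10-0(✓)  10-1(✓)  100-(✓)  101-(✓)
size-2^2 implicants → --10  -0-0  -00-  0--0  0-0-  01--  10--
Unchecked terms (primes): --10, -0-0, -00-, 0--0, 0-0-, 01--, 10--

NONE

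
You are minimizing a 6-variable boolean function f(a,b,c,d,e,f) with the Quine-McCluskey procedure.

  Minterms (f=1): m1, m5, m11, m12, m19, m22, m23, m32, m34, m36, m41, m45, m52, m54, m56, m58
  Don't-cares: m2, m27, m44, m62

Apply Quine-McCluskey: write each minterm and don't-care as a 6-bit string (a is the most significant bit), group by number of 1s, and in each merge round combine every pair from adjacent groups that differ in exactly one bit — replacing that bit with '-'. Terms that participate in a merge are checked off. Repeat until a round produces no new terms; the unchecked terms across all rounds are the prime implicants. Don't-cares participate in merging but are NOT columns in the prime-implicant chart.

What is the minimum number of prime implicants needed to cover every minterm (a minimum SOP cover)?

9

Round 0: 000001✓ 000010✓ 000101✓ 001011✓ 001100✓ 010011✓ 010110✓ 010111✓ 011011✓ 100000✓ 100010✓ 100100✓ 101001✓ 101100✓ 101101✓ 110100✓ 110110✓ 111000✓ 111010✓ 111110✓
Round 1: -00010 -01100 -10110 0-1011 000-01 01-011 010-11 01011- 1-0100 10-100 100-00 1000-0 101-01 10110- 11-110 1101-0 111-10 1110-0
PIs = {-00010, -01100, -10110, 0-1011, 000-01, 01-011, 010-11, 01011-, 1-0100, 10-100, 100-00, 1000-0, 101-01, 10110-, 11-110, 1101-0, 111-10, 1110-0}
Coverage chart:
  m1: 000-01 ←essential
  m5: 000-01 ←essential
  m11: 0-1011 ←essential
  m12: -01100 ←essential
  m19: 01-011,010-11
  m22: -10110,01011-
  m23: 010-11,01011-
  m32: 100-00,1000-0
  m34: -00010,1000-0
  m36: 1-0100,10-100,100-00
  m41: 101-01 ←essential
  m45: 101-01,10110-
  m52: 1-0100,1101-0
  m54: -10110,11-110,1101-0
  m56: 1110-0 ←essential
  m58: 111-10,1110-0
Essential: -01100, 0-1011, 000-01, 101-01, 1110-0
Petrick residual → -10110, 010-11, 1-0100, 1000-0
Min cover (9 terms): b'cde'f' + bc'def' + a'cd'ef + a'b'c'e'f + a'bc'ef + ac'de'f' + ab'c'd'f' + ab'ce'f + abcd'f'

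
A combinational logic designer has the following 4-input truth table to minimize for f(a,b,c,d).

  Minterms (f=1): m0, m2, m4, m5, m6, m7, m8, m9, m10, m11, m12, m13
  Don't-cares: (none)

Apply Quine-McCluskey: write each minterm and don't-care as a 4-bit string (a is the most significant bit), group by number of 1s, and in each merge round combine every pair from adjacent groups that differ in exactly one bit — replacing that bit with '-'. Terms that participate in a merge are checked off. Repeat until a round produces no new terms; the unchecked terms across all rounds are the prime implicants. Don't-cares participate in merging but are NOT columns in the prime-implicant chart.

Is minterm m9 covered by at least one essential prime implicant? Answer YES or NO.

YES

Round 0: 0000✓ 0010✓ 0100✓ 0101✓ 0110✓ 0111✓ 1000✓ 1001✓ 1010✓ 1011✓ 1100✓ 1101✓
Round 1: -000✓ -010✓ -100✓ -101✓ 0-00✓ 0-10✓ 00-0✓ 01-0✓ 01-1✓ 010-✓ 011-✓ 1-00✓ 1-01✓ 10-0✓ 10-1✓ 100-✓ 101-✓ 110-✓
Round 2: --00 -0-0 -10- 0--0 01-- 1-0- 10--
PIs = {--00, -0-0, -10-, 0--0, 01--, 1-0-, 10--}
Coverage chart:
  m0: --00,-0-0,0--0
  m2: -0-0,0--0
  m4: --00,-10-,0--0,01--
  m5: -10-,01--
  m6: 0--0,01--
  m7: 01-- ←essential
  m8: --00,-0-0,1-0-,10--
  m9: 1-0-,10--
  m10: -0-0,10--
  m11: 10-- ←essential
  m12: --00,-10-,1-0-
  m13: -10-,1-0-
Essential: 01--, 10--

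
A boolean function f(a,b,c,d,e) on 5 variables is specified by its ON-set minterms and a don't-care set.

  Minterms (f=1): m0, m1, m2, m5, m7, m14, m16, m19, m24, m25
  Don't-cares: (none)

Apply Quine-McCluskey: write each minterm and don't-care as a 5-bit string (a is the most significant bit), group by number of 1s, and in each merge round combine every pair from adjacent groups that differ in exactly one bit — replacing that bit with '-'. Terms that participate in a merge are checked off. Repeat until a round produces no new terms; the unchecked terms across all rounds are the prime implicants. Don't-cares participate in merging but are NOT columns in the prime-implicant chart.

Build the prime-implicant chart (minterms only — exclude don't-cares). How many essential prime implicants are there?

5

Round 0: 00000✓ 00001✓ 00010✓ 00101✓ 00111✓ 01110 10000✓ 10011 11000✓ 11001✓
Round 1: -0000 00-01 000-0 0000- 001-1 1-000 1100-
PIs = {-0000, 00-01, 000-0, 0000-, 001-1, 01110, 1-000, 10011, 1100-}
Coverage chart:
  m0: -0000,000-0,0000-
  m1: 00-01,0000-
  m2: 000-0 ←essential
  m5: 00-01,001-1
  m7: 001-1 ←essential
  m14: 01110 ←essential
  m16: -0000,1-000
  m19: 10011 ←essential
  m24: 1-000,1100-
  m25: 1100- ←essential
Essential: 000-0, 001-1, 01110, 10011, 1100-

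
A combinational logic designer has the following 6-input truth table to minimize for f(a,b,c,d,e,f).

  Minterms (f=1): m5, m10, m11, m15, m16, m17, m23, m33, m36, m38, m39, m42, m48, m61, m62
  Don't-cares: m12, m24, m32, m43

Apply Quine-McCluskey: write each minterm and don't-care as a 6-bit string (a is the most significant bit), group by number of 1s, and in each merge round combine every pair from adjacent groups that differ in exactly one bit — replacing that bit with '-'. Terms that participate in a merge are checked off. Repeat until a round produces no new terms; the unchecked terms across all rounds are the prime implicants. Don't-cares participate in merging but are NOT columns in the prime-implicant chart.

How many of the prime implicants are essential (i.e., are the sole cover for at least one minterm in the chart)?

9

[col 0] 000101, 001010*, 001011*, 001100, 001111*, 010000*, 010001*, 010111, 011000*, 100000*, 100001*, 100100*, 100110*, 100111*, 101010*, 101011*, 110000*, 111101, 111110
[col 1] -01010*, -01011*, -10000, 001-11, 00101-*, 01-000, 01000-, 1-0000, 100-00, 10000-, 1001-0, 10011-, 10101-*
[col 2] -0101-
Prime implicants: -0101-, -10000, 000101, 001-11, 001100, 01-000, 01000-, 010111, 1-0000, 100-00, 10000-, 1001-0, 10011-, 111101, 111110
PI chart (minterm → PIs covering it):
  5 | 000101  (sole → essential)
  10 | -0101-  (sole → essential)
  11 | -0101-,001-11
  15 | 001-11  (sole → essential)
  16 | -10000,01-000,01000-
  17 | 01000-  (sole → essential)
  23 | 010111  (sole → essential)
  33 | 10000-  (sole → essential)
  36 | 100-00,1001-0
  38 | 1001-0,10011-
  39 | 10011-  (sole → essential)
  42 | -0101-  (sole → essential)
  48 | -10000,1-0000
  61 | 111101  (sole → essential)
  62 | 111110  (sole → essential)
Essential prime implicants: -0101-, 000101, 001-11, 01000-, 010111, 10000-, 10011-, 111101, 111110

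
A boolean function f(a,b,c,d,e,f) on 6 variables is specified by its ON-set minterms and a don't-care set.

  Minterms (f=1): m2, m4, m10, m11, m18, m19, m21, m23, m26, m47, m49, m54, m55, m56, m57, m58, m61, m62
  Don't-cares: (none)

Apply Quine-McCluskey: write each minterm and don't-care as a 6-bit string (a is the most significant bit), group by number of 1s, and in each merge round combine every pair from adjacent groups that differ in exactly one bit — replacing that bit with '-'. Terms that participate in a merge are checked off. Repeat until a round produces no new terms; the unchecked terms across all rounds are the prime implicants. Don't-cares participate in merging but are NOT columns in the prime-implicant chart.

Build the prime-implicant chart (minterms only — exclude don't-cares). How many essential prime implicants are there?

7

size-2^0 implicants → 000010(✓)  000100  001010(✓)  001011(✓)  010010(✓)  010011(✓)  010101(✓)  010111(✓)  011010(✓)  101111  110001(✓)  110110(✓)  110111(✓)  111000(✓)  111001(✓)  111010(✓)  111101(✓)  111110(✓)
size-2^1 implicants → -10111  -11010  0-0010(✓)  0-1010(✓)  00-010(✓)  00101-  01-010(✓)  010-11  01001-  0101-1  11-001  11-110  11011-  111-01  111-10  1110-0  11100-
size-2^2 implicants → 0--010
Unchecked terms (primes): -10111, -11010, 0--010, 000100, 00101-, 010-11, 01001-, 0101-1, 101111, 11-001, 11-110, 11011-, 111-01, 111-10, 1110-0, 11100-
Minterm coverage:
  m2 ⊆ 0--010 [E]
  m4 ⊆ 000100 [E]
  m10 ⊆ 0--010,00101-
  m11 ⊆ 00101- [E]
  m18 ⊆ 0--010,01001-
  m19 ⊆ 010-11,01001-
  m21 ⊆ 0101-1 [E]
  m23 ⊆ -10111,010-11,0101-1
  m26 ⊆ -11010,0--010
  m47 ⊆ 101111 [E]
  m49 ⊆ 11-001 [E]
  m54 ⊆ 11-110,11011-
  m55 ⊆ -10111,11011-
  m56 ⊆ 1110-0,11100-
  m57 ⊆ 11-001,111-01,11100-
  m58 ⊆ -11010,111-10,1110-0
  m61 ⊆ 111-01 [E]
  m62 ⊆ 11-110,111-10
E = {0--010, 000100, 00101-, 0101-1, 101111, 11-001, 111-01}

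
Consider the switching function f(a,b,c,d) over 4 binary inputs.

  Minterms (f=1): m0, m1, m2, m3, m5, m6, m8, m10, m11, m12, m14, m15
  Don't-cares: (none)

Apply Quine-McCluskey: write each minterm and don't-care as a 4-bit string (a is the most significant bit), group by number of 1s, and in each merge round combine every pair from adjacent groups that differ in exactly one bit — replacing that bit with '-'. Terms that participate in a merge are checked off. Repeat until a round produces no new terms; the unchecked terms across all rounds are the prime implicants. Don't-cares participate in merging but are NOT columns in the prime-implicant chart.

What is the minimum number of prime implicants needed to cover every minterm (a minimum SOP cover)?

size-2^0 implicants → 0000(✓)  0001(✓)  0010(✓)  0011(✓)  0101(✓)  0110(✓)  1000(✓)  1010(✓)  1011(✓)  1100(✓)  1110(✓)  1111(✓)
size-2^1 implicants → -000(✓)  -010(✓)  -011(✓)  -110(✓)  0-01  0-10(✓)  00-0(✓)  00-1(✓)  000-(✓)  001-(✓)  1-00(✓)  1-10(✓)  1-11(✓)  10-0(✓)  101-(✓)  11-0(✓)  111-(✓)
size-2^2 implicants → --10  -0-0  -01-  00--  1--0  1-1-
Unchecked terms (primes): --10, -0-0, -01-, 0-01, 00--, 1--0, 1-1-
Minterm coverage:
  m0 ⊆ -0-0,00--
  m1 ⊆ 0-01,00--
  m2 ⊆ --10,-0-0,-01-,00--
  m3 ⊆ -01-,00--
  m5 ⊆ 0-01 [E]
  m6 ⊆ --10 [E]
  m8 ⊆ -0-0,1--0
  m10 ⊆ --10,-0-0,-01-,1--0,1-1-
  m11 ⊆ -01-,1-1-
  m12 ⊆ 1--0 [E]
  m14 ⊆ --10,1--0,1-1-
  m15 ⊆ 1-1- [E]
E = {--10, 0-01, 1--0, 1-1-}
Petrick residual → 00--
Cover = cd' + a'c'd + a'b' + ad' + ac  |cover|=5

5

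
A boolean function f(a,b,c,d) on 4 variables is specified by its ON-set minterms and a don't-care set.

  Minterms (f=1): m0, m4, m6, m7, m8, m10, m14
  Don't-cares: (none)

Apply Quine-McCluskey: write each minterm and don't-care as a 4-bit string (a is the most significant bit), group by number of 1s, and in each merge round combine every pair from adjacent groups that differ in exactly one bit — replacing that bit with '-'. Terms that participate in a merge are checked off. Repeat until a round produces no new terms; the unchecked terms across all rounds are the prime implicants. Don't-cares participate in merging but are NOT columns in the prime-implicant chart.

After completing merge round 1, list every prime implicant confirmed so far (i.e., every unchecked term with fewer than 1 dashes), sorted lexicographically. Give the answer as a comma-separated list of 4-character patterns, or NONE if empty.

size-2^0 implicants → 0000(✓)  0100(✓)  0110(✓)  0111(✓)  1000(✓)  1010(✓)  1110(✓)
size-2^1 implicants → -000  -110  0-00  01-0  011-  1-10  10-0
Unchecked terms (primes): -000, -110, 0-00, 01-0, 011-, 1-10, 10-0

NONE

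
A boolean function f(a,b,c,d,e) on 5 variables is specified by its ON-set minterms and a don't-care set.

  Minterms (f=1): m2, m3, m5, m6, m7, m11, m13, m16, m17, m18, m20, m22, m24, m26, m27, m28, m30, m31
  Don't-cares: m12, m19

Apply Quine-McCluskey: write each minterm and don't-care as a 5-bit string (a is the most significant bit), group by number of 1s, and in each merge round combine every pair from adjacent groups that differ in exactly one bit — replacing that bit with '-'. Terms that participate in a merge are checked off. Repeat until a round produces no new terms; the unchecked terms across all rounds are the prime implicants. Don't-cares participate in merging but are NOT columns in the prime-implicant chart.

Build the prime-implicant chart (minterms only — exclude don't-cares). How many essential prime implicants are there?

4

Round 0: 00010✓ 00011✓ 00101✓ 00110✓ 00111✓ 01011✓ 01100✓ 01101✓ 10000✓ 10001✓ 10010✓ 10011✓ 10100✓ 10110✓ 11000✓ 11010✓ 11011✓ 11100✓ 11110✓ 11111✓
Round 1: -0010✓ -0011✓ -0110✓ -1011✓ -1100 0-011✓ 0-101 00-10✓ 00-11✓ 0001-✓ 001-1 0011-✓ 0110- 1-000✓ 1-010✓ 1-011✓ 1-100✓ 1-110✓ 10-00✓ 10-10✓ 100-0✓ 100-1✓ 1000-✓ 1001-✓ 101-0✓ 11-00✓ 11-10✓ 11-11✓ 110-0✓ 1101-✓ 111-0✓ 1111-✓
Round 2: --011 -0-10 -001- 00-1- 1--00✓ 1--10✓ 1-0-0✓ 1-01- 1-1-0✓ 10--0✓ 100-- 11--0✓ 11-1-
Round 3: 1---0
PIs = {--011, -0-10, -001-, -1100, 0-101, 00-1-, 001-1, 0110-, 1---0, 1-01-, 100--, 11-1-}
Coverage chart:
  m2: -0-10,-001-,00-1-
  m3: --011,-001-,00-1-
  m5: 0-101,001-1
  m6: -0-10,00-1-
  m7: 00-1-,001-1
  m11: --011 ←essential
  m13: 0-101,0110-
  m16: 1---0,100--
  m17: 100-- ←essential
  m18: -0-10,-001-,1---0,1-01-,100--
  m20: 1---0 ←essential
  m22: -0-10,1---0
  m24: 1---0 ←essential
  m26: 1---0,1-01-,11-1-
  m27: --011,1-01-,11-1-
  m28: -1100,1---0
  m30: 1---0,11-1-
  m31: 11-1- ←essential
Essential: --011, 1---0, 100--, 11-1-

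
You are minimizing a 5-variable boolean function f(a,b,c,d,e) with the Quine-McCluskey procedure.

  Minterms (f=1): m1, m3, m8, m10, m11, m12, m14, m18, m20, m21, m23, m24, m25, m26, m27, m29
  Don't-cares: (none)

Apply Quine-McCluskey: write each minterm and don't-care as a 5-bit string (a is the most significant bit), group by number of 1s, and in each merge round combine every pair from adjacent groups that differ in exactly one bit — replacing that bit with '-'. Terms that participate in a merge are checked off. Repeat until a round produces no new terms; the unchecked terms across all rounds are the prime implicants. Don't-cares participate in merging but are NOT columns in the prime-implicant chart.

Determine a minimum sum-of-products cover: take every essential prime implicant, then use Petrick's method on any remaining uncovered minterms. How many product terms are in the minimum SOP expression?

8

[col 0] 00001*, 00011*, 01000*, 01010*, 01011*, 01100*, 01110*, 10010*, 10100*, 10101*, 10111*, 11000*, 11001*, 11010*, 11011*, 11101*
[col 1] -1000*, -1010*, -1011*, 0-011, 000-1, 01-00*, 01-10*, 010-0*, 0101-*, 011-0*, 1-010, 1-101, 101-1, 1010-, 11-01, 110-0*, 110-1*, 1100-*, 1101-*
[col 2] -10-0, -101-, 01--0, 110--
Prime implicants: -10-0, -101-, 0-011, 000-1, 01--0, 1-010, 1-101, 101-1, 1010-, 11-01, 110--
PI chart (minterm → PIs covering it):
  1 | 000-1  (sole → essential)
  3 | 0-011,000-1
  8 | -10-0,01--0
  10 | -10-0,-101-,01--0
  11 | -101-,0-011
  12 | 01--0  (sole → essential)
  14 | 01--0  (sole → essential)
  18 | 1-010  (sole → essential)
  20 | 1010-  (sole → essential)
  21 | 1-101,101-1,1010-
  23 | 101-1  (sole → essential)
  24 | -10-0,110--
  25 | 11-01,110--
  26 | -10-0,-101-,1-010,110--
  27 | -101-,110--
  29 | 1-101,11-01
Essential prime implicants: 000-1, 01--0, 1-010, 101-1, 1010-
Petrick residual → -10-0, -101-, 11-01
Minimum SOP uses 8 PIs: bc'e' + bc'd + a'b'c'e + a'be' + ac'de' + ab'ce + ab'cd' + abd'e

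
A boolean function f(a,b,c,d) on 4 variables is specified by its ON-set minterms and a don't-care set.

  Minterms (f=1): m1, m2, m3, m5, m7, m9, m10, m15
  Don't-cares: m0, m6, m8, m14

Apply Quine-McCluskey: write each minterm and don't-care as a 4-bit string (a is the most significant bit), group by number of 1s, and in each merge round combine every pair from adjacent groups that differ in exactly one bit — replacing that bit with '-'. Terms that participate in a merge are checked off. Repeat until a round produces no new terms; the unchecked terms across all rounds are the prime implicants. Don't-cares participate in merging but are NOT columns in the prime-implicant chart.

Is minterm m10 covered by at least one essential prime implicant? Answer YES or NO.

Round 0: 0000✓ 0001✓ 0010✓ 0011✓ 0101✓ 0110✓ 0111✓ 1000✓ 1001✓ 1010✓ 1110✓ 1111✓
Round 1: -000✓ -001✓ -010✓ -110✓ -111✓ 0-01✓ 0-10✓ 0-11✓ 00-0✓ 00-1✓ 000-✓ 001-✓ 01-1✓ 011-✓ 1-10✓ 10-0✓ 100-✓ 111-✓
Round 2: --10 -0-0 -00- -11- 0--1 0-1- 00--
PIs = {--10, -0-0, -00-, -11-, 0--1, 0-1-, 00--}
Coverage chart:
  m1: -00-,0--1,00--
  m2: --10,-0-0,0-1-,00--
  m3: 0--1,0-1-,00--
  m5: 0--1 ←essential
  m7: -11-,0--1,0-1-
  m9: -00- ←essential
  m10: --10,-0-0
  m15: -11- ←essential
Essential: -00-, -11-, 0--1

NO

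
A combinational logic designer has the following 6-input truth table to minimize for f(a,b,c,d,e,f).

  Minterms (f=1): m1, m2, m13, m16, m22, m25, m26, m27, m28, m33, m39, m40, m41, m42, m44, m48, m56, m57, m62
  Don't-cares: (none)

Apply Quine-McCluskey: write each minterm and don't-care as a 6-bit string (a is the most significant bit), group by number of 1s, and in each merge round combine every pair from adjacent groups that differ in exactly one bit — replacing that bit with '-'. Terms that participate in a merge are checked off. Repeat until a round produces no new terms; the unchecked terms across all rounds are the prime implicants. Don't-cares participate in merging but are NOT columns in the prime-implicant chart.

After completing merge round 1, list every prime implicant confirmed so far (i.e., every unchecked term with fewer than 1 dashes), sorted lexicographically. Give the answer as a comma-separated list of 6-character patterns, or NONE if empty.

size-2^0 implicants → 000001(✓)  000010  001101  010000(✓)  010110  011001(✓)  011010(✓)  011011(✓)  011100  100001(✓)  100111  101000(✓)  101001(✓)  101010(✓)  101100(✓)  110000(✓)  111000(✓)  111001(✓)  111110
size-2^1 implicants → -00001  -10000  -11001  0110-1  01101-  1-1000(✓)  1-1001(✓)  10-001  101-00  1010-0  10100-(✓)  11-000  11100-(✓)
size-2^2 implicants → 1-100-
Unchecked terms (primes): -00001, -10000, -11001, 000010, 001101, 010110, 0110-1, 01101-, 011100, 1-100-, 10-001, 100111, 101-00, 1010-0, 11-000, 111110

000010, 001101, 010110, 011100, 100111, 111110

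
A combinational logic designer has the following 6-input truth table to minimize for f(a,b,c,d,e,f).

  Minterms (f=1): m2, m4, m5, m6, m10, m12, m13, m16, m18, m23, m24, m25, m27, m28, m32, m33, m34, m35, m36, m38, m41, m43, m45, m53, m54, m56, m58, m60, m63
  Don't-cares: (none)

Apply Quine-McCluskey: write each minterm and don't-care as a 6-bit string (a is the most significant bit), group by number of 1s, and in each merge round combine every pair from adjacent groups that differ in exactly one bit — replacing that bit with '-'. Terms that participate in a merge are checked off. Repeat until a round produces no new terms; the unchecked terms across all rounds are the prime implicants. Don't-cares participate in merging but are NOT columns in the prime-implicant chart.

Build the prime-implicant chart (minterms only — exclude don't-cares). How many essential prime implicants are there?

10

size-2^0 implicants → 000010(✓)  000100(✓)  000101(✓)  000110(✓)  001010(✓)  001100(✓)  001101(✓)  010000(✓)  010010(✓)  010111  011000(✓)  011001(✓)  011011(✓)  011100(✓)  100000(✓)  100001(✓)  100010(✓)  100011(✓)  100100(✓)  100110(✓)  101001(✓)  101011(✓)  101101(✓)  110101  110110(✓)  111000(✓)  111010(✓)  111100(✓)  111111
size-2^1 implicants → -00010(✓)  -00100(✓)  -00110(✓)  -01101  -11000(✓)  -11100(✓)  0-0010  0-1100  00-010  00-100(✓)  00-101(✓)  000-10(✓)  0001-0(✓)  00010-(✓)  00110-(✓)  01-000  0100-0  011-00(✓)  0110-1  01100-  1-0110  10-001(✓)  10-011(✓)  100-00(✓)  100-10(✓)  1000-0(✓)  1000-1(✓)  10000-(✓)  10001-(✓)  1001-0(✓)  101-01  1010-1(✓)  111-00(✓)  1110-0
size-2^2 implicants → -00-10  -001-0  -11-00  00-10-  10-0-1  100--0  1000--
Unchecked terms (primes): -00-10, -001-0, -01101, -11-00, 0-0010, 0-1100, 00-010, 00-10-, 01-000, 0100-0, 010111, 0110-1, 01100-, 1-0110, 10-0-1, 100--0, 1000--, 101-01, 110101, 1110-0, 111111
Minterm coverage:
  m2 ⊆ -00-10,0-0010,00-010
  m4 ⊆ -001-0,00-10-
  m5 ⊆ 00-10- [E]
  m6 ⊆ -00-10,-001-0
  m10 ⊆ 00-010 [E]
  m12 ⊆ 0-1100,00-10-
  m13 ⊆ -01101,00-10-
  m16 ⊆ 01-000,0100-0
  m18 ⊆ 0-0010,0100-0
  m23 ⊆ 010111 [E]
  m24 ⊆ -11-00,01-000,01100-
  m25 ⊆ 0110-1,01100-
  m27 ⊆ 0110-1 [E]
  m28 ⊆ -11-00,0-1100
  m32 ⊆ 100--0,1000--
  m33 ⊆ 10-0-1,1000--
  m34 ⊆ -00-10,100--0,1000--
  m35 ⊆ 10-0-1,1000--
  m36 ⊆ -001-0,100--0
  m38 ⊆ -00-10,-001-0,1-0110,100--0
  m41 ⊆ 10-0-1,101-01
  m43 ⊆ 10-0-1 [E]
  m45 ⊆ -01101,101-01
  m53 ⊆ 110101 [E]
  m54 ⊆ 1-0110 [E]
  m56 ⊆ -11-00,1110-0
  m58 ⊆ 1110-0 [E]
  m60 ⊆ -11-00 [E]
  m63 ⊆ 111111 [E]
E = {-11-00, 00-010, 00-10-, 010111, 0110-1, 1-0110, 10-0-1, 110101, 1110-0, 111111}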